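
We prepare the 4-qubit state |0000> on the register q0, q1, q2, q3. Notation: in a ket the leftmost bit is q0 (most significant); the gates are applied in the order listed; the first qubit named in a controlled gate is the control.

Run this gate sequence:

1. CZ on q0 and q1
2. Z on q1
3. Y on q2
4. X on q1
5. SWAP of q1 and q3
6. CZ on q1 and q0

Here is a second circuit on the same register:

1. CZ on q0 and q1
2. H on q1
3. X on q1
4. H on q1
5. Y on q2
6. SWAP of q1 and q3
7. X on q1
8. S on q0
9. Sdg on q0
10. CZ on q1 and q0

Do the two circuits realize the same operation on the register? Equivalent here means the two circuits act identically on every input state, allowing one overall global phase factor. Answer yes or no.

No — the two circuits implement different unitaries, even allowing a global phase.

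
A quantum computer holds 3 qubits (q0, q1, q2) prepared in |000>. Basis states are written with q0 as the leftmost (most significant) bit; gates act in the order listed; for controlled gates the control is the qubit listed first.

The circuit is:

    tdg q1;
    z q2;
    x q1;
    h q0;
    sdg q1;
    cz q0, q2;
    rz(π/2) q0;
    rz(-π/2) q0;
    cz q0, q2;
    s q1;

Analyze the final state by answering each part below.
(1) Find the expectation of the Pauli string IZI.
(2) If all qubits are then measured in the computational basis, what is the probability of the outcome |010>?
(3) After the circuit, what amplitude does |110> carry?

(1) In the final state, IZI has expectation -1. Key observation: the block from step 5 through step 10 cancels to the identity and can be dropped.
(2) Outcome |010> occurs with probability 1/2.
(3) The final state's coefficient on |110> equals sqrt(2)/2.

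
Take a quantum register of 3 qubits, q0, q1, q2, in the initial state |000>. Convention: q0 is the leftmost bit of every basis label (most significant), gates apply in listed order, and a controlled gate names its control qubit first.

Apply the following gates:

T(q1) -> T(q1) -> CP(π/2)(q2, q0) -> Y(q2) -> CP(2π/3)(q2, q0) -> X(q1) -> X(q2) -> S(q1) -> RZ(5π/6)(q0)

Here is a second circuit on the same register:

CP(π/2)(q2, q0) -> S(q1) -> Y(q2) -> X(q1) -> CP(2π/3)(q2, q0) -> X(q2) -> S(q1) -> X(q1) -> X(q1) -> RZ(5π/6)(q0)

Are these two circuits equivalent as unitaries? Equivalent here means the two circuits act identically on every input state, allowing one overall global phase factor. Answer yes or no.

Yes — the two circuits implement the same unitary up to a global phase.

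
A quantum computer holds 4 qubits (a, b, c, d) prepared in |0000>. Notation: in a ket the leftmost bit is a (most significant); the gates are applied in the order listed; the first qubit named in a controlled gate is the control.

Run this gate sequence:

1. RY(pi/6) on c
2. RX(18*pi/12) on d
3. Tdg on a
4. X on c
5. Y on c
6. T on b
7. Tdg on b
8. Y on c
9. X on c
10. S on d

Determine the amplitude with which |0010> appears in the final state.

|0010> carries amplitude 1/4 - sqrt(3)/4 in the final state. Key observation: the block from step 4 through step 9 cancels to the identity and can be dropped.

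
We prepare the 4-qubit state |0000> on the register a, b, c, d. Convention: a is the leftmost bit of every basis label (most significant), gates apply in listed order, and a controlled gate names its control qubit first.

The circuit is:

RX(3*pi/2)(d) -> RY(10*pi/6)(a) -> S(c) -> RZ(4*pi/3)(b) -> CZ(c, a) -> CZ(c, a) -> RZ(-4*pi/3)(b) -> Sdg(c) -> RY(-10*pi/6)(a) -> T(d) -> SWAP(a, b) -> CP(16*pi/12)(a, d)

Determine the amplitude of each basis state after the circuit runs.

The final amplitudes are -sqrt(2)/2 on |0000>, -sqrt(2)*exp(3*I*pi/4)/2 on |0001>, and 0 on every other basis state. Key observation: the block from step 2 through step 9 cancels to the identity and can be dropped.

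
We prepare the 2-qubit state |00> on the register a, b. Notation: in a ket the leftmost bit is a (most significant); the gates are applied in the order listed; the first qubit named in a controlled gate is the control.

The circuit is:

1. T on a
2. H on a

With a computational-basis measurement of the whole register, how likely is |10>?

Outcome |10> occurs with probability 1/2.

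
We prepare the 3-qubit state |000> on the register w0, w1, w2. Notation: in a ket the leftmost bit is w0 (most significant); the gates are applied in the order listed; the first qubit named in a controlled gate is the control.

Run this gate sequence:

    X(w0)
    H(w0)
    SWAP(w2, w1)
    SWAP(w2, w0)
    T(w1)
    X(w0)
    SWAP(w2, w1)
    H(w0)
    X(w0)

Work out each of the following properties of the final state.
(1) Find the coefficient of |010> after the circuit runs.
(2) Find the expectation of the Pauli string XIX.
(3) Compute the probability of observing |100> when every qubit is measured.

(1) |010> carries amplitude 1/2 in the final state.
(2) The expectation value of XIX is 0.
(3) Outcome |100> occurs with probability 1/4.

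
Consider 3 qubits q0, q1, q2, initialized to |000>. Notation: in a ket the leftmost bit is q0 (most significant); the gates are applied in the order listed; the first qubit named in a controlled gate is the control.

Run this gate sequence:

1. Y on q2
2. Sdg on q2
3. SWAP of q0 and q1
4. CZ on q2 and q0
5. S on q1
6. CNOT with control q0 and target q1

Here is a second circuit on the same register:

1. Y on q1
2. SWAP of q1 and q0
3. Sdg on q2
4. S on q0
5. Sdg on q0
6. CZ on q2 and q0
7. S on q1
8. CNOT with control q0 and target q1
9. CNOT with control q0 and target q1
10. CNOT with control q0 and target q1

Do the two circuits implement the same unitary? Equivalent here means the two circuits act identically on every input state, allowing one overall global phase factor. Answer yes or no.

No, they are not equivalent — no single phase factor reconciles the two unitaries.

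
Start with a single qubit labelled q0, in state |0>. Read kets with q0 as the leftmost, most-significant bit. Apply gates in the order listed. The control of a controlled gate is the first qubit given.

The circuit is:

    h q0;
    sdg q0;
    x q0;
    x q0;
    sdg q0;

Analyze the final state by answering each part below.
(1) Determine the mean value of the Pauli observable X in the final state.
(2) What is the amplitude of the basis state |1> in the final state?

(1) The expectation value of X is -1. Key observation: the block from step 3 through step 4 cancels to the identity and can be dropped.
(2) The amplitude on |1> is -sqrt(2)/2.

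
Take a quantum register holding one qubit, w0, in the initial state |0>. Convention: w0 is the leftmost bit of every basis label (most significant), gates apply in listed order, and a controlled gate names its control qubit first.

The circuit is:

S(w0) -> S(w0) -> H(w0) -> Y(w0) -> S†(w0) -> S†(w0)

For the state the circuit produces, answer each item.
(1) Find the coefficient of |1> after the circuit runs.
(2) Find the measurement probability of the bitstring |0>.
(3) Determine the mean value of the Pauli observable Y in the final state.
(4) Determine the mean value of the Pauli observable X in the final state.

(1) |1> carries amplitude -sqrt(2)*I/2 in the final state.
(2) Outcome |0> occurs with probability 1/2.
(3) The observable Y averages to 0.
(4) The observable X averages to 1.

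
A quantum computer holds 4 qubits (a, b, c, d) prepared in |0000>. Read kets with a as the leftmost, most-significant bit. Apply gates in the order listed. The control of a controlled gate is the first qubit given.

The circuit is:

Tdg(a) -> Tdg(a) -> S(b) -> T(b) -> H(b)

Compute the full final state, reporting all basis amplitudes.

After the circuit, the state carries amplitude sqrt(2)/2 on |0000>, sqrt(2)/2 on |0100>, and 0 on every other basis state.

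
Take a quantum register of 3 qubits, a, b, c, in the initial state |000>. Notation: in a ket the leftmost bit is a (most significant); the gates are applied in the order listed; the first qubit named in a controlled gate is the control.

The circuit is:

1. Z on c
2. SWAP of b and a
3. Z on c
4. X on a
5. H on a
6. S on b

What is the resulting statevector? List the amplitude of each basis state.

After the circuit, the state carries amplitude sqrt(2)/2 on |000>, -sqrt(2)/2 on |100>, and 0 on every other basis state.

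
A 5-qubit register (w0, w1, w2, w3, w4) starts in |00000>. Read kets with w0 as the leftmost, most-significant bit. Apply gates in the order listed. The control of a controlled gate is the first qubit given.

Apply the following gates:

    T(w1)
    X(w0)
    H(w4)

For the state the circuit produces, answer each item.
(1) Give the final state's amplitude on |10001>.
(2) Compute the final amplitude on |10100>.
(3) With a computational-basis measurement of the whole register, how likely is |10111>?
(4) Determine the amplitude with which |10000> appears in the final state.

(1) |10001> carries amplitude sqrt(2)/2 in the final state.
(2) |10100> carries amplitude 0 in the final state.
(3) Outcome |10111> occurs with probability 0.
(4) The final state's coefficient on |10000> equals sqrt(2)/2.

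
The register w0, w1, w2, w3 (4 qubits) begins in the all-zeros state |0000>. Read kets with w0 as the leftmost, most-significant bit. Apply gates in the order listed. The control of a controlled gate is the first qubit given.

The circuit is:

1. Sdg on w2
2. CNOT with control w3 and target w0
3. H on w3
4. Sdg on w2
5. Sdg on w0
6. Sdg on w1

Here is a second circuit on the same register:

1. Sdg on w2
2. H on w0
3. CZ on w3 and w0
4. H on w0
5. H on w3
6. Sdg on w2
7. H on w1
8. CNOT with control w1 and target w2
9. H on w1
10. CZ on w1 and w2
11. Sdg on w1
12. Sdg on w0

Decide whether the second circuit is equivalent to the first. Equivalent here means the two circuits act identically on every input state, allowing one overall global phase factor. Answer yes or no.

No: there is an input state on which the two circuits produce genuinely different outputs (not merely differing by a phase).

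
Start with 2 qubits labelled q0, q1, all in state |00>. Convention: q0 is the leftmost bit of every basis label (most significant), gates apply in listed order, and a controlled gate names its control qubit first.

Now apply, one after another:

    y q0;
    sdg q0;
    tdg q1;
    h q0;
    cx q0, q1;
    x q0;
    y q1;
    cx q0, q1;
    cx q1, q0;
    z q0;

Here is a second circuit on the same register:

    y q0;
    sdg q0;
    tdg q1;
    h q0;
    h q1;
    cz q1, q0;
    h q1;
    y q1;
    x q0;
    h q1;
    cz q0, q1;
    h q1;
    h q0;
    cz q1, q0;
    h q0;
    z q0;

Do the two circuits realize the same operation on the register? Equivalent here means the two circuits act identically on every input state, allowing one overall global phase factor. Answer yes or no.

Yes — the two circuits implement the same unitary up to a global phase.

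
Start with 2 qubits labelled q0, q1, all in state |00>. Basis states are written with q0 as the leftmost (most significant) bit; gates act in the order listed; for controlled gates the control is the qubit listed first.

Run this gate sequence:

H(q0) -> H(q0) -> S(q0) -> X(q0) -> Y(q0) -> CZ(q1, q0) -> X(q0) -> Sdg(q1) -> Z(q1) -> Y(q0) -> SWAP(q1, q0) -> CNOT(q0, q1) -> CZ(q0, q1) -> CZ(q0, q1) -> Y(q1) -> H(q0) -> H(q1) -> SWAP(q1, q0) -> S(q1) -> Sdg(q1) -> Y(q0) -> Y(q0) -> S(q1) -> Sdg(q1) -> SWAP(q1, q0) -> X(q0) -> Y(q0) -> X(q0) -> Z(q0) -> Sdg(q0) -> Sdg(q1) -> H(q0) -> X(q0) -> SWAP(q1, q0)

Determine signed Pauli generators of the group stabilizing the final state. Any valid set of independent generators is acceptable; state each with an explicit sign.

The stabilizer group can be generated by +YI, -IY, among other valid generating sets.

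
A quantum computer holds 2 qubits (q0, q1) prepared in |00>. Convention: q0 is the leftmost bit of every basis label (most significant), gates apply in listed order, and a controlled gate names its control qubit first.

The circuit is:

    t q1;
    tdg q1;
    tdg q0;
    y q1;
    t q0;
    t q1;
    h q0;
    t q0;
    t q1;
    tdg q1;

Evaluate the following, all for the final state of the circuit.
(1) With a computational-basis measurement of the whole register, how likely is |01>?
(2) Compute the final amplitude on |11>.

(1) Outcome |01> occurs with probability 1/2.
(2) The final state's coefficient on |11> equals -sqrt(2)/2.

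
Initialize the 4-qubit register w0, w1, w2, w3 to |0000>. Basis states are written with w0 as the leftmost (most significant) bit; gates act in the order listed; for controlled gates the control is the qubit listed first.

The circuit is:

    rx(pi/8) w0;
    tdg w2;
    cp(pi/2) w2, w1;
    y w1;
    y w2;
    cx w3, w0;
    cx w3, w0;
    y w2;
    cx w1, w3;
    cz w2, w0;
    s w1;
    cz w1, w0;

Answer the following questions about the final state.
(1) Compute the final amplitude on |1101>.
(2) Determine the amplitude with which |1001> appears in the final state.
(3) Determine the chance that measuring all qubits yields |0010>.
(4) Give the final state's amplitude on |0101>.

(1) The final state's coefficient on |1101> equals -I*sin(pi/16). Key observation: gates 5-8 undo each other exactly, leaving only the rest of the circuit to track.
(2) The final state's coefficient on |1001> equals 0.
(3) A full measurement returns |0010> with probability 0.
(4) |0101> carries amplitude -cos(pi/16) in the final state.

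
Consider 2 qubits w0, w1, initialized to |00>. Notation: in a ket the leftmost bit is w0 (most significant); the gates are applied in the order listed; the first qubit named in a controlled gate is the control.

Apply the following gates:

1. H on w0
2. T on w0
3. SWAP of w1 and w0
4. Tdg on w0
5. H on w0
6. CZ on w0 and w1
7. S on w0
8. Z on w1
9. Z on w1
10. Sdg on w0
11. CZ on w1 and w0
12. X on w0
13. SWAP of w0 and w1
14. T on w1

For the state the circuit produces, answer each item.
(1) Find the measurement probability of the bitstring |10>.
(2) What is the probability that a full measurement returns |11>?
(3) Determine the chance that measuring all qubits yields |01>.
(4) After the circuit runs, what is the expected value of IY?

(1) The probability of measuring |10> is 1/4. Key observation: the block from step 7 through step 10 cancels to the identity and can be dropped.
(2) The probability of measuring |11> is 1/4.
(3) The probability of measuring |01> is 1/4.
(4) The observable IY averages to sqrt(2)/2.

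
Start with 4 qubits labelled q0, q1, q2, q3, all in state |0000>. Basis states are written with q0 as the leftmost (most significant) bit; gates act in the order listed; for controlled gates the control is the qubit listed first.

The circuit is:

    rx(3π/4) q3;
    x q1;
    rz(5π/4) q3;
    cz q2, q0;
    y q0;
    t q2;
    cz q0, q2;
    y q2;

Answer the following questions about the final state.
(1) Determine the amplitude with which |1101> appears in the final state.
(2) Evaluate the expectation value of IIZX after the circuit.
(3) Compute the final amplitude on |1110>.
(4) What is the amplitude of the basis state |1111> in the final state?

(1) |1101> carries amplitude 0 in the final state.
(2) The observable IIZX averages to 1/2.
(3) The final state's coefficient on |1110> equals sqrt(2 - sqrt(2))*exp(3*I*pi/8)/2.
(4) |1111> carries amplitude -sqrt(sqrt(2) + 2)*exp(I*pi/8)/2 in the final state.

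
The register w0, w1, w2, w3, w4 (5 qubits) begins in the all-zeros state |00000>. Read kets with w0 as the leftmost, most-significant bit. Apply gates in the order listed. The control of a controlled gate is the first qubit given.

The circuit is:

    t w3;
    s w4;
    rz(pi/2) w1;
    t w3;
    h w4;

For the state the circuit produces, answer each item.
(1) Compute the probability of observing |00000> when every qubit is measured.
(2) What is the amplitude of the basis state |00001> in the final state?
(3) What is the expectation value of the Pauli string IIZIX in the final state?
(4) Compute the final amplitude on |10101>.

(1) Outcome |00000> occurs with probability 1/2.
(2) The amplitude on |00001> is -sqrt(2)*exp(3*I*pi/4)/2.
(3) The observable IIZIX averages to 1.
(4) |10101> carries amplitude 0 in the final state.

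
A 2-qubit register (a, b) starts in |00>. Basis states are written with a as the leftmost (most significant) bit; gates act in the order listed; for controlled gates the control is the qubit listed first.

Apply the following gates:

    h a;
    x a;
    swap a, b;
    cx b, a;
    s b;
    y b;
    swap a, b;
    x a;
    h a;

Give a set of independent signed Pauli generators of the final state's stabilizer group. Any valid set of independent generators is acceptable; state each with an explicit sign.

The final state is stabilized by the group generated by +XZ, -ZY; other independent generating sets are equally valid.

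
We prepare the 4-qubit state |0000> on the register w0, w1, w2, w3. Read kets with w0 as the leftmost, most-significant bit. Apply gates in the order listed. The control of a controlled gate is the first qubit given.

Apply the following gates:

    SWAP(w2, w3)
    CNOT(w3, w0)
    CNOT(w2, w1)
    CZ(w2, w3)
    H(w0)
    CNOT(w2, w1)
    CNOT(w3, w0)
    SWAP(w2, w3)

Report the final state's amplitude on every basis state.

The resulting statevector has amplitude sqrt(2)/2 on |0000>, sqrt(2)/2 on |1000>, and 0 on every other basis state.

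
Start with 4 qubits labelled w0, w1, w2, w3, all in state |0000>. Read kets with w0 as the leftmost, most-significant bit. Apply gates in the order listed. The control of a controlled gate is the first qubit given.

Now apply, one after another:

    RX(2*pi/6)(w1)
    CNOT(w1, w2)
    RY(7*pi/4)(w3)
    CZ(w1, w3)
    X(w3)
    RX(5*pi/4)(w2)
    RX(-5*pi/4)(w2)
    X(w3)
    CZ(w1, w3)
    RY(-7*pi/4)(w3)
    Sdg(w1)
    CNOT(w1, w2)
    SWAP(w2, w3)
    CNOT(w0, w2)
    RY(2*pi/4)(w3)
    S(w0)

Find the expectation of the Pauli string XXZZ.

The expectation value of XXZZ is 0. Key observation: gates 3-10 undo each other exactly, leaving only the rest of the circuit to track.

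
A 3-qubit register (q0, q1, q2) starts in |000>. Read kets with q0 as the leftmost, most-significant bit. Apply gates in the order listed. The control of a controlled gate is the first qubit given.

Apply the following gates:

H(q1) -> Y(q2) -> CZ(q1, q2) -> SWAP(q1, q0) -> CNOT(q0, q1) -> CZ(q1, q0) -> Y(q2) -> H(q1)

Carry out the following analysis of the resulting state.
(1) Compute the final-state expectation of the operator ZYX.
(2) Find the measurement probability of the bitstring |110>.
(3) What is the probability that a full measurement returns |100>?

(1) The expectation value of ZYX is 0.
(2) Outcome |110> occurs with probability 1/4.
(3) A full measurement returns |100> with probability 1/4.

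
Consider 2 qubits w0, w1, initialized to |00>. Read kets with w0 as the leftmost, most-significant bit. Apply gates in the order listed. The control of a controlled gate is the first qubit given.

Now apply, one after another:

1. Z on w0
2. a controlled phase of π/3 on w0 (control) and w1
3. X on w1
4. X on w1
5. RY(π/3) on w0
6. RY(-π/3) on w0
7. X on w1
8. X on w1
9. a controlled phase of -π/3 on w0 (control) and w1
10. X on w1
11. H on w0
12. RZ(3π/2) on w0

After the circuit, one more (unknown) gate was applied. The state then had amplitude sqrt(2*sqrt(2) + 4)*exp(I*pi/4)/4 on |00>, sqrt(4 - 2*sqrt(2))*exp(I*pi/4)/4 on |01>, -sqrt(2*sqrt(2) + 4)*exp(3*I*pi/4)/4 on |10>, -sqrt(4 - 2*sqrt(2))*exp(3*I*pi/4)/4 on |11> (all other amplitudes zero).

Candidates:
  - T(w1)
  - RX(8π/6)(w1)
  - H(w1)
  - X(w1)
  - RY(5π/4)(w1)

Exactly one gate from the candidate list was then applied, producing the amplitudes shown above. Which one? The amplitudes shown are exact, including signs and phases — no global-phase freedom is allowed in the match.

The applied gate was RY(5π/4)(w1). Key observation: gates 2-9 undo each other exactly, leaving only the rest of the circuit to track.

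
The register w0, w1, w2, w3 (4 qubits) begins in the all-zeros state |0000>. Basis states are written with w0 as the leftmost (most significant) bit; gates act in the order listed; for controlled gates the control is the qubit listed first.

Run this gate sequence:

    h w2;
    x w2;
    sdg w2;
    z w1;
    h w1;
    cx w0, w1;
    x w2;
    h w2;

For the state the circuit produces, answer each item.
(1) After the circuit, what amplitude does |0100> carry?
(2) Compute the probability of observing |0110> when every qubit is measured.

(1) |0100> carries amplitude sqrt(2)*(1 - I)/4 in the final state.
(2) The probability of measuring |0110> is 1/4.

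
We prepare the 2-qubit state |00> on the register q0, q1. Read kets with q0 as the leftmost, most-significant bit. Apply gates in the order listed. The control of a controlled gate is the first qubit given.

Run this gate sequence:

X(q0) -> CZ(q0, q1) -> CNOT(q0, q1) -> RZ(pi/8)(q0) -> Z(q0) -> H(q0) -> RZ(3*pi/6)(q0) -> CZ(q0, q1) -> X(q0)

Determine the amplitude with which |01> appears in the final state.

The final state's coefficient on |01> equals -sqrt(2)*exp(5*I*pi/16)/2.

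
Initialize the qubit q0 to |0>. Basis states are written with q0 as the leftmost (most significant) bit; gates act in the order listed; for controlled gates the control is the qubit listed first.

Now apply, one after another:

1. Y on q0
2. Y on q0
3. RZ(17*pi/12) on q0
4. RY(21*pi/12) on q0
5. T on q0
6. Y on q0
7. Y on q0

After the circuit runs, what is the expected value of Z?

The observable Z averages to sqrt(2)/2.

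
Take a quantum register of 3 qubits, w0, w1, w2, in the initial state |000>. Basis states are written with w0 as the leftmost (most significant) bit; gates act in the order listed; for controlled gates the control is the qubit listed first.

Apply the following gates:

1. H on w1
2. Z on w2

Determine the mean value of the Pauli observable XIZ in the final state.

In the final state, XIZ has expectation 0.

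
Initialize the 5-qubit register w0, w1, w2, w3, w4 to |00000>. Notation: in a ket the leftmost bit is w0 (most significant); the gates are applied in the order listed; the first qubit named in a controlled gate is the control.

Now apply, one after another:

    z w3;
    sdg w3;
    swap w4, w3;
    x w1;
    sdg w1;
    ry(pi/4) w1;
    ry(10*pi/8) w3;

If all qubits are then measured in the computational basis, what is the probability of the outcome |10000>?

The probability of measuring |10000> is 0.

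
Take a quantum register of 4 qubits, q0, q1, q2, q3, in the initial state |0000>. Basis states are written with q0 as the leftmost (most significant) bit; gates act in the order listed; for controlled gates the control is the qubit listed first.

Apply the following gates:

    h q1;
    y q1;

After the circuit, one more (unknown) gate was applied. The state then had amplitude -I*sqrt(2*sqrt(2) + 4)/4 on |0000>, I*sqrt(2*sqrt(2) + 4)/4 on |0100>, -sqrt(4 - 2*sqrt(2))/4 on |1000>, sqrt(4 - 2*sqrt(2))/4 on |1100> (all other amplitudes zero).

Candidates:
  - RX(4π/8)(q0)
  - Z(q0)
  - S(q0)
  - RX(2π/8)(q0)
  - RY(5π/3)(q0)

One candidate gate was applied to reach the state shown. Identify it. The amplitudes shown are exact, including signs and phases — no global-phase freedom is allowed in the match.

The unique candidate consistent with the amplitudes is RX(2π/8)(q0).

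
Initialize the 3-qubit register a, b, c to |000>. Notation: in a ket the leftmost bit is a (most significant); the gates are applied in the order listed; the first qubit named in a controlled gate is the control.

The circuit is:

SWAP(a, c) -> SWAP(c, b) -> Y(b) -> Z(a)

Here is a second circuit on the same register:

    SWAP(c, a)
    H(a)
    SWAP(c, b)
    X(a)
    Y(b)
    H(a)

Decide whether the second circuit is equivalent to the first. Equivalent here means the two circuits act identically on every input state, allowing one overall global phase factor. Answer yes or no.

Yes, they are equivalent — the unitaries differ by at most a global phase.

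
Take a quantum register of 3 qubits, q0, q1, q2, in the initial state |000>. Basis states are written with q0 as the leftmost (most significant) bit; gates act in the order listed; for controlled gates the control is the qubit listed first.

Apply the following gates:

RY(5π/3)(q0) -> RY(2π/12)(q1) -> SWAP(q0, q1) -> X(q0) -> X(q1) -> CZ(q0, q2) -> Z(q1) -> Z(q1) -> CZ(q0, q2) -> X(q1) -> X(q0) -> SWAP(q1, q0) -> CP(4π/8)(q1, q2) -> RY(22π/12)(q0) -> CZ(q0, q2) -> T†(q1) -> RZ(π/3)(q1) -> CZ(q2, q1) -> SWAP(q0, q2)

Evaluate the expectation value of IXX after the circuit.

In the final state, IXX has expectation -sqrt(6)/8 - sqrt(2)/8.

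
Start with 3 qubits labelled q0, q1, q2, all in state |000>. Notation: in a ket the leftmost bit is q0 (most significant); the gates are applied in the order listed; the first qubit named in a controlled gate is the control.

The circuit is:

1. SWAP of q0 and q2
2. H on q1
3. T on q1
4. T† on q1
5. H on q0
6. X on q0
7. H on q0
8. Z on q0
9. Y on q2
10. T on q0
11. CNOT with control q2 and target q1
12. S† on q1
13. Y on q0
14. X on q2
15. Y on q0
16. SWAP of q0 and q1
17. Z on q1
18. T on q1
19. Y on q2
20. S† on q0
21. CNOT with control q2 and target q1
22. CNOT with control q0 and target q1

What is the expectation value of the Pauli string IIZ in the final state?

In the final state, IIZ has expectation -1. Key observation: steps 5-8 multiply out to the identity, so the circuit reduces to the remaining gates.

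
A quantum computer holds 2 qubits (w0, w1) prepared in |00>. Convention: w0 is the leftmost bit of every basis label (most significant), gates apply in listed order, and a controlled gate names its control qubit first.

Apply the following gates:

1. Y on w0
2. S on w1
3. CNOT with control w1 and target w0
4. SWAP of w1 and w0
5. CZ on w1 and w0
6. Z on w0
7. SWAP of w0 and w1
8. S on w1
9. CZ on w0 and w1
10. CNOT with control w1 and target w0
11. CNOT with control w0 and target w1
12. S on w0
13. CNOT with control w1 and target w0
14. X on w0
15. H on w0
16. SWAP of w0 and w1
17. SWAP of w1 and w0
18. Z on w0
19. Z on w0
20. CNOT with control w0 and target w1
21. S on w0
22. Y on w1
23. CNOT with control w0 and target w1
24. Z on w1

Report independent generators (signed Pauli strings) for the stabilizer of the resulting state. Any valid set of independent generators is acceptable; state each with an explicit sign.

The stabilizer group can be generated by +YI, +IZ, among other valid generating sets.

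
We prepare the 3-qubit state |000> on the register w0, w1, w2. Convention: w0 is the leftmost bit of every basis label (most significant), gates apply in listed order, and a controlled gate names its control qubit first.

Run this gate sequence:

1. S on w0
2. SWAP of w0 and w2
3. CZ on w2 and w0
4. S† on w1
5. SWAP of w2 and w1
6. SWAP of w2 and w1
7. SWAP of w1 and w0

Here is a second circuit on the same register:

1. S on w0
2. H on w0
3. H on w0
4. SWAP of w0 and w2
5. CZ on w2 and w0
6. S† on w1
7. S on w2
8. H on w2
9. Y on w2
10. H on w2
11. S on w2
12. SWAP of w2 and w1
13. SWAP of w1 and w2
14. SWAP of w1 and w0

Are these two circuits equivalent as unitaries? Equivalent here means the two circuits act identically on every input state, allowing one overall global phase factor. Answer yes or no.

No, they are not equivalent — no single phase factor reconciles the two unitaries.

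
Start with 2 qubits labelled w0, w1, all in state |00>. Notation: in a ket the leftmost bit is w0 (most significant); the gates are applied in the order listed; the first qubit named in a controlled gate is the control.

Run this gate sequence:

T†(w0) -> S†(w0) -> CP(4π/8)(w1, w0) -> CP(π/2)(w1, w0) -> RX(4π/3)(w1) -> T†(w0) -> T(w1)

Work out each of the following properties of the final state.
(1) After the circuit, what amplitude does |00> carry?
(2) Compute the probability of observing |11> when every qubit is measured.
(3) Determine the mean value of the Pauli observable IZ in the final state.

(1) The final state's coefficient on |00> equals -1/2.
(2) A full measurement returns |11> with probability 0.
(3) In the final state, IZ has expectation -1/2.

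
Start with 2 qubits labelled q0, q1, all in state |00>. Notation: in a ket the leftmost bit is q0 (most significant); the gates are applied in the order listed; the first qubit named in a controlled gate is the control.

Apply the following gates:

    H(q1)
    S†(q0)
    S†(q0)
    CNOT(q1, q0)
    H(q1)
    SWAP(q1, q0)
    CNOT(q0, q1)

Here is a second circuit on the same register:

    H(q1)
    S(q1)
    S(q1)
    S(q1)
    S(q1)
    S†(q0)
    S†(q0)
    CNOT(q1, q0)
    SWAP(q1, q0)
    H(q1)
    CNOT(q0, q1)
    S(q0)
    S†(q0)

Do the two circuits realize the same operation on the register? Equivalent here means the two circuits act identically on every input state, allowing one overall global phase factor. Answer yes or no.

No — the two circuits implement different unitaries, even allowing a global phase.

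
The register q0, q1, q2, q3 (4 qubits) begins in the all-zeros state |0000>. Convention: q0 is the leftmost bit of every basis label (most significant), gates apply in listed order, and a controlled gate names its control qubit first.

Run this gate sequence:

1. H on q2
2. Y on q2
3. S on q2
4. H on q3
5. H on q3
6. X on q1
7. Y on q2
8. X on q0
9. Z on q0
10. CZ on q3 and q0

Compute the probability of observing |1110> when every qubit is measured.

Outcome |1110> occurs with probability 1/2.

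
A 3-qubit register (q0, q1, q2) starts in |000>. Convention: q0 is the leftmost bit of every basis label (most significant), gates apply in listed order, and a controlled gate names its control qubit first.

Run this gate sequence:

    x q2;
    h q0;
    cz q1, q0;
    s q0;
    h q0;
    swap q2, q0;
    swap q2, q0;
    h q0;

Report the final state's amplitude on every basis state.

The resulting statevector has amplitude sqrt(2)/2 on |001>, sqrt(2)*I/2 on |101>, and 0 on every other basis state. Key observation: steps 5-8 multiply out to the identity, so the circuit reduces to the remaining gates.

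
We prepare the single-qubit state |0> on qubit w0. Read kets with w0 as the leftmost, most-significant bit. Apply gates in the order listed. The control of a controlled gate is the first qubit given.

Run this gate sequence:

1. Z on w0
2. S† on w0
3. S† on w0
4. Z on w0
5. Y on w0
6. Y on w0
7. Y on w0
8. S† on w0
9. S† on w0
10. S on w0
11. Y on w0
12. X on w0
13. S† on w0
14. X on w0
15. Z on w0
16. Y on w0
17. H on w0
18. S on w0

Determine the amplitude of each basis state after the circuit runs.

The final amplitudes are -sqrt(2)*I/2 on |0>, -sqrt(2)/2 on |1>.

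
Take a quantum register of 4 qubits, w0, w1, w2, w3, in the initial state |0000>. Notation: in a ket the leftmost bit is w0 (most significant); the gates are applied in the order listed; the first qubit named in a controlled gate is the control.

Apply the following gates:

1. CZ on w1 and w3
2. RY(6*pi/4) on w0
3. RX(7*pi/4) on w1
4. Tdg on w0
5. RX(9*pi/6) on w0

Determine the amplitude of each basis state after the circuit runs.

The final amplitudes are (-1 + exp(I*pi/4))*sqrt(sqrt(2) + 2)/4 on |0000>, sqrt(2 - sqrt(2))*(-I + exp(3*I*pi/4))/4 on |0100>, sqrt(sqrt(2) + 2)*(-I - exp(3*I*pi/4))/4 on |1000>, (1 + exp(I*pi/4))*sqrt(2 - sqrt(2))/4 on |1100>, and 0 on every other basis state.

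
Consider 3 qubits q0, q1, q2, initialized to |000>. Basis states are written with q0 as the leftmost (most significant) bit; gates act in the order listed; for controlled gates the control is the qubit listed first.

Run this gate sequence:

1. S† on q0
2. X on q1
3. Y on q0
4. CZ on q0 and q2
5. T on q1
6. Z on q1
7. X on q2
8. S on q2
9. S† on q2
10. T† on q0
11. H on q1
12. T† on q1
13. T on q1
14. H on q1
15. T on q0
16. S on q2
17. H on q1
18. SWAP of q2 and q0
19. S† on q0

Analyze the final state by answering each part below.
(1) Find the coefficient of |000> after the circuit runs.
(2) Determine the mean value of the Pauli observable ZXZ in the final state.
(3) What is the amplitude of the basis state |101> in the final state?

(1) The amplitude on |000> is 0. Key observation: steps 9-16 multiply out to the identity, so the circuit reduces to the remaining gates.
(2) The observable ZXZ averages to -1.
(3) |101> carries amplitude -sqrt(2)*exp(3*I*pi/4)/2 in the final state.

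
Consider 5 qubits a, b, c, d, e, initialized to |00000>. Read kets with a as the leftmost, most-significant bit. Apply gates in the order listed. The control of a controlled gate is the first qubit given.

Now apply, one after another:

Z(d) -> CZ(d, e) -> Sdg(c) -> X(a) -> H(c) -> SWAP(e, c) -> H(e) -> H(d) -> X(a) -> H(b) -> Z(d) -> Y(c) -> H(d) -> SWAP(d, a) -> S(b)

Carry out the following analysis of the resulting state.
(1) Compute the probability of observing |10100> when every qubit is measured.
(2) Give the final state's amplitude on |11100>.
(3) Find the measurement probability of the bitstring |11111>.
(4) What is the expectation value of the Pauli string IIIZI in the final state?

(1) The probability of measuring |10100> is 1/2.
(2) |11100> carries amplitude -sqrt(2)/2 in the final state.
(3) A full measurement returns |11111> with probability 0.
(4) The expectation value of IIIZI is 1.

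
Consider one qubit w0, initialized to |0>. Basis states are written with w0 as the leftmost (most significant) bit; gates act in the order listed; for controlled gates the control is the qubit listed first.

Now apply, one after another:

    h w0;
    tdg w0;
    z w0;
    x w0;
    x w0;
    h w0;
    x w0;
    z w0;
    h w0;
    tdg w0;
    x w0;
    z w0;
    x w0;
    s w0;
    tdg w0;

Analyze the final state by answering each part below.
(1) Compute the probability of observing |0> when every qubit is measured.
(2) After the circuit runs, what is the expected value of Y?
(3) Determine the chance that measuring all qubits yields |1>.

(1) Outcome |0> occurs with probability 1/2.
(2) The observable Y averages to -sqrt(2)/2.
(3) A full measurement returns |1> with probability 1/2.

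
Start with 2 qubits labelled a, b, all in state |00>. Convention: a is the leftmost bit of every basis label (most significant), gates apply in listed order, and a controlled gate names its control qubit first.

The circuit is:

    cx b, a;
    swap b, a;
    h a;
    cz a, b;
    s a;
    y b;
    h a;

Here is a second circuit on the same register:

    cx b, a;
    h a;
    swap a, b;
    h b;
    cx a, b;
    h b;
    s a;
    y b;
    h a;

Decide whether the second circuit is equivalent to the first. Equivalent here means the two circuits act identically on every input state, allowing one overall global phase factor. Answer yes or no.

No — the two circuits implement different unitaries, even allowing a global phase.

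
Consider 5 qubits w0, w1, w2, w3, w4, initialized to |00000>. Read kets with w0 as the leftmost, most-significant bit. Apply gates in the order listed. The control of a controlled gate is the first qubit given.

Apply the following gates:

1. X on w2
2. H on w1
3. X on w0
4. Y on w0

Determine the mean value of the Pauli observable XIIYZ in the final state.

The observable XIIYZ averages to 0.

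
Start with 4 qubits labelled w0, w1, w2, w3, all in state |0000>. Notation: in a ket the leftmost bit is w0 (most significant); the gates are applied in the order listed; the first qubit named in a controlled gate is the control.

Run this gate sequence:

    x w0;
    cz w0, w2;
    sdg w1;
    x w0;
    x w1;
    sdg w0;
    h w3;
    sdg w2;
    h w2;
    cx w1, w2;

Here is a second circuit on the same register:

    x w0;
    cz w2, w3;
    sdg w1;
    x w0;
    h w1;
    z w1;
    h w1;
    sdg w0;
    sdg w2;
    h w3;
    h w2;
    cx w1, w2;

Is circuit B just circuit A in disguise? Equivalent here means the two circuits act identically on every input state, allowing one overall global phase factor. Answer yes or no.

No, they are not equivalent — no single phase factor reconciles the two unitaries.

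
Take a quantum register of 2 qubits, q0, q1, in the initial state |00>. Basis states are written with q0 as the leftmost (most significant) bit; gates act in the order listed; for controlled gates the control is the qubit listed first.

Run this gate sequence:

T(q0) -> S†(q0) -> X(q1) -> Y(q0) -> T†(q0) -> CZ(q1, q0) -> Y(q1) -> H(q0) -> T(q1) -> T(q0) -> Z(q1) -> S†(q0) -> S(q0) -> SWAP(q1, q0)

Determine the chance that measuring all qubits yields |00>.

The probability of measuring |00> is 1/2.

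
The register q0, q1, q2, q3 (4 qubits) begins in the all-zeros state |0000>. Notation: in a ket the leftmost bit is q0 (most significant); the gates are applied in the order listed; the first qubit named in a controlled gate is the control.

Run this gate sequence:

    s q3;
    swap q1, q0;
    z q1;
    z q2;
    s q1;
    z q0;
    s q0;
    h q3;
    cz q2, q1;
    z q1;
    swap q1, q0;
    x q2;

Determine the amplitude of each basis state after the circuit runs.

After the circuit, the state carries amplitude sqrt(2)/2 on |0010>, sqrt(2)/2 on |0011>, and 0 on every other basis state.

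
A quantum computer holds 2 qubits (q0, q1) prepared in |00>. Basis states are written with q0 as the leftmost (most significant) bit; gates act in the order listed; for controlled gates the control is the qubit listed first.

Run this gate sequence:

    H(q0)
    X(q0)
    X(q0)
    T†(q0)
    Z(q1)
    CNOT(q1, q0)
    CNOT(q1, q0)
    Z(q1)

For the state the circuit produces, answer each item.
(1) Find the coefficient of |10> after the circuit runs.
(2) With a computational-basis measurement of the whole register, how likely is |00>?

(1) The final state's coefficient on |10> equals -sqrt(2)*exp(3*I*pi/4)/2. Key observation: steps 5-8 multiply out to the identity, so the circuit reduces to the remaining gates.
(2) Outcome |00> occurs with probability 1/2.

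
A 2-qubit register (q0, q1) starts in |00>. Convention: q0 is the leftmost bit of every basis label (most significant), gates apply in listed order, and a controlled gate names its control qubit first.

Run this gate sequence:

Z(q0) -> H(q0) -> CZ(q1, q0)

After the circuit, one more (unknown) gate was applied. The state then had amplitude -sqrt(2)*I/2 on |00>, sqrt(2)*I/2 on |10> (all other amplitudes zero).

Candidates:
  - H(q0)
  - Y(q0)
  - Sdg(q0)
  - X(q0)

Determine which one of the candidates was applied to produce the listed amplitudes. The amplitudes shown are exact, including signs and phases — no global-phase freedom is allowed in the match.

It was Y(q0) that produced the state shown.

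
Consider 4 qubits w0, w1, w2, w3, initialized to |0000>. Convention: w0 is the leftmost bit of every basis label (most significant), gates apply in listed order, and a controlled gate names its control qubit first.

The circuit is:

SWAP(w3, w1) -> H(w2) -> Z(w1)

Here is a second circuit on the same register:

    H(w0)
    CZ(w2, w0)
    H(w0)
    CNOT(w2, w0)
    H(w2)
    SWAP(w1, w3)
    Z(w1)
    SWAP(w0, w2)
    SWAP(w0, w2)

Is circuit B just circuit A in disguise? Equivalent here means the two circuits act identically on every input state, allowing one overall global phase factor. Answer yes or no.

Yes, they are equivalent — the unitaries differ by at most a global phase.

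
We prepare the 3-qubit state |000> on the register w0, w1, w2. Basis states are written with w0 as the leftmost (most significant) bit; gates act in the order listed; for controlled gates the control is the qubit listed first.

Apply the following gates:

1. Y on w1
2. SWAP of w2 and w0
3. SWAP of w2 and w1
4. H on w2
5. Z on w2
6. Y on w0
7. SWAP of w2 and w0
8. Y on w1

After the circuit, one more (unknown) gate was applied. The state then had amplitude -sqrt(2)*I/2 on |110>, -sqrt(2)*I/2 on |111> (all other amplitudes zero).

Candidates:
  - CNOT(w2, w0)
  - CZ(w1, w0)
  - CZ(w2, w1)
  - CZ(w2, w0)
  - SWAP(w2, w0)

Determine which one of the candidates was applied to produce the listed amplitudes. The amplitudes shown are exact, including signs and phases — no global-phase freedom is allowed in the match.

It was SWAP(w2, w0) that produced the state shown.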